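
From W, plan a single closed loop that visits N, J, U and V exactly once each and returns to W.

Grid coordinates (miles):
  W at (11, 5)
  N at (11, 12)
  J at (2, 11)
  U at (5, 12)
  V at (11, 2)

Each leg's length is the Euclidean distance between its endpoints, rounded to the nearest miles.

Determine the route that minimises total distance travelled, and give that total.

There are 12 distinct closed tours to check (reversals are equivalent).
W → N → J → U → V → W: 7+9+3+12+3 = 34
W → N → J → V → U → W: 7+9+13+12+9 = 50
W → N → U → J → V → W: 7+6+3+13+3 = 32
W → N → U → V → J → W: 7+6+12+13+11 = 49
W → N → V → J → U → W: 7+10+13+3+9 = 42
W → N → V → U → J → W: 7+10+12+3+11 = 43
W → J → N → U → V → W: 11+9+6+12+3 = 41
W → J → N → V → U → W: 11+9+10+12+9 = 51
W → J → U → N → V → W: 11+3+6+10+3 = 33
W → J → V → N → U → W: 11+13+10+6+9 = 49
W → U → N → J → V → W: 9+6+9+13+3 = 40
W → U → J → N → V → W: 9+3+9+10+3 = 34
The minimum is 32.
One optimal route: W → N → U → J → V → W (or its reverse).

Shortest round trip = 32 miles.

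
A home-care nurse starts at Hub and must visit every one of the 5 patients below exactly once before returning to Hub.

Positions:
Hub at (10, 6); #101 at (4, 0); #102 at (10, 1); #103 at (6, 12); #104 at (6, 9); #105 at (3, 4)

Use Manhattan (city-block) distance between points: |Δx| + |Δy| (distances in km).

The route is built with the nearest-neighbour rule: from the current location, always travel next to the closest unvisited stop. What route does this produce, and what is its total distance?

Total distance 38 km via the nearest-neighbour route Hub → #102 → #101 → #105 → #104 → #103 → Hub.

At Hub the remaining stops are #102 5, #104 7, #105 9, #103 10, #101 12; go to #102.
At #102 the remaining stops are #101 7, #105 10, #104 12, #103 15; go to #101.
At #101 the remaining stops are #105 5, #104 11, #103 14; go to #105.
At #105 the remaining stops are #104 8, #103 11; go to #104.
At #104 the remaining stops are #103 3; go to #103.
Return #103→Hub: 10.
Total = 5 + 7 + 5 + 8 + 3 + 10 = 38.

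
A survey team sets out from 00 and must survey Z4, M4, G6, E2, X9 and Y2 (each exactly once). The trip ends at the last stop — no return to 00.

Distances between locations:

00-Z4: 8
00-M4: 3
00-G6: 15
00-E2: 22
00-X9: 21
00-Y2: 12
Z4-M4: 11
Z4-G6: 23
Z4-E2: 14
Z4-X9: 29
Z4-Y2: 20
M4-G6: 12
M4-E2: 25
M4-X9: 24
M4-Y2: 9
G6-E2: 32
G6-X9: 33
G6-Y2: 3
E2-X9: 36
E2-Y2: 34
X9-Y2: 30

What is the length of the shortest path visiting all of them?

There are 6! = 720 possible orderings.
00 → Z4 → M4 → G6 → E2 → X9 → Y2: 8+11+12+32+36+30 = 129
00 → Z4 → M4 → G6 → E2 → Y2 → X9: 8+11+12+32+34+30 = 127
00 → Z4 → M4 → G6 → X9 → E2 → Y2: 8+11+12+33+36+34 = 134
00 → Z4 → M4 → G6 → X9 → Y2 → E2: 8+11+12+33+30+34 = 128
00 → Z4 → M4 → G6 → Y2 → E2 → X9: 8+11+12+3+34+36 = 104
00 → Z4 → M4 → G6 → Y2 → X9 → E2: 8+11+12+3+30+36 = 100
00 → Z4 → M4 → E2 → G6 → X9 → Y2: 8+11+25+32+33+30 = 139
00 → Z4 → M4 → E2 → G6 → Y2 → X9: 8+11+25+32+3+30 = 109
… (712 more)
00 → M4 → G6 → Y2 → Z4 → E2 → X9: 3+12+3+20+14+36 = 88  ← best
The minimum is 88.
One shortest path: 00 → M4 → G6 → Y2 → Z4 → E2 → X9.

Minimum one-way distance = 88.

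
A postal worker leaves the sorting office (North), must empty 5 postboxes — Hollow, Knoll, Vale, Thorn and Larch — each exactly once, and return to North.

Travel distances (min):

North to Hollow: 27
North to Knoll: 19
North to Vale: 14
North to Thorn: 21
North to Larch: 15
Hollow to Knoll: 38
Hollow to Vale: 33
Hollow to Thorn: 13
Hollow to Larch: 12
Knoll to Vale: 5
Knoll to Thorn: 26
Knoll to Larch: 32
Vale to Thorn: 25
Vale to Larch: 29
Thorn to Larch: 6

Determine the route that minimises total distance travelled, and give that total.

There are 60 distinct closed tours to check (reversals are equivalent).
North - Hollow - Knoll - Vale - Thorn - Larch - North: 27+38+5+25+6+15 = 116
North - Hollow - Knoll - Vale - Larch - Thorn - North: 27+38+5+29+6+21 = 126
North - Hollow - Knoll - Thorn - Vale - Larch - North: 27+38+26+25+29+15 = 160
North - Hollow - Knoll - Thorn - Larch - Vale - North: 27+38+26+6+29+14 = 140
North - Hollow - Knoll - Larch - Vale - Thorn - North: 27+38+32+29+25+21 = 172
North - Hollow - Knoll - Larch - Thorn - Vale - North: 27+38+32+6+25+14 = 142
North - Hollow - Vale - Knoll - Thorn - Larch - North: 27+33+5+26+6+15 = 112
North - Hollow - Vale - Knoll - Larch - Thorn - North: 27+33+5+32+6+21 = 124
North - Hollow - Vale - Thorn - Knoll - Larch - North: 27+33+25+26+32+15 = 158
North - Hollow - Vale - Thorn - Larch - Knoll - North: 27+33+25+6+32+19 = 142
North - Hollow - Vale - Larch - Knoll - Thorn - North: 27+33+29+32+26+21 = 168
North - Hollow - Vale - Larch - Thorn - Knoll - North: 27+33+29+6+26+19 = 140
North - Hollow - Thorn - Knoll - Vale - Larch - North: 27+13+26+5+29+15 = 115
North - Hollow - Thorn - Knoll - Larch - Vale - North: 27+13+26+32+29+14 = 141
… (46 more)
North - Vale - Knoll - Thorn - Hollow - Larch - North: 14+5+26+13+12+15 = 85  ← best
The minimum is 85.
One optimal route: North → Vale → Knoll → Thorn → Hollow → Larch → North (or its reverse).

Shortest round trip = 85 min.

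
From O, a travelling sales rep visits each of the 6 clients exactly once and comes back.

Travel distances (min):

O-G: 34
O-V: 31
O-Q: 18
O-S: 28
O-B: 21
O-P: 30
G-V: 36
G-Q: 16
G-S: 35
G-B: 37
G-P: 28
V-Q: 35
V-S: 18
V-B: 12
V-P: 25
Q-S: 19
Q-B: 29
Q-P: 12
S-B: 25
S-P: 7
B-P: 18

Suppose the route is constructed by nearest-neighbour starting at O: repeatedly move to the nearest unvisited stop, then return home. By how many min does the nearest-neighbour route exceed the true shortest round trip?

Excess over optimum: 18 min.

From O: Q=18, B=21, S=28, P=30, V=31, G=34 → choose Q (18).
From Q: P=12, G=16, S=19, B=29, V=35 → choose P (12).
From P: S=7, B=18, V=25, G=28 → choose S (7).
From S: V=18, B=25, G=35 → choose V (18).
From V: B=12, G=36 → choose B (12).
From B: G=37 → choose G (37).
NN route O → Q → P → S → V → B → G → O costs 138.
Optimal: O → G → Q → P → S → V → B → O costs 120 (by enumerating all 360 distinct tours).
Excess = 138 − 120 = 18.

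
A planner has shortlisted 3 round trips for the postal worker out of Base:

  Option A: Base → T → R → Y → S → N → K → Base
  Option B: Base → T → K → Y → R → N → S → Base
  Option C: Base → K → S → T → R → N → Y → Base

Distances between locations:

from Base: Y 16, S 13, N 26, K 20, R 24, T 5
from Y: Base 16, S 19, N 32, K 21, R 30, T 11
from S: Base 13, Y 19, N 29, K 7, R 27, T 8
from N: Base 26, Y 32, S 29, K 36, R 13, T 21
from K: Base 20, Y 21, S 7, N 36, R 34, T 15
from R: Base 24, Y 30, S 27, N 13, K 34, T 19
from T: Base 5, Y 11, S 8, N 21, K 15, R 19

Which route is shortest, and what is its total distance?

Shortest is Option C, total 115.

Option A: 5 + 19 + 30 + 19 + 29 + 36 + 20 = 158
Option B: 5 + 15 + 21 + 30 + 13 + 29 + 13 = 126
Option C: 20 + 7 + 8 + 19 + 13 + 32 + 16 = 115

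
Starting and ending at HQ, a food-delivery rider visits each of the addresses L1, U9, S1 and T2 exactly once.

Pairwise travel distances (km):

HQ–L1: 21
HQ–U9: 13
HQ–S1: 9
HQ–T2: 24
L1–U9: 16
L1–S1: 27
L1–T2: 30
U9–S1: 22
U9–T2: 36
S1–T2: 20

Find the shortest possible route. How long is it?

There are 12 distinct closed tours to check (reversals are equivalent).
HQ → L1 → U9 → S1 → T2 → HQ: 21+16+22+20+24 = 103
HQ → L1 → U9 → T2 → S1 → HQ: 21+16+36+20+9 = 102
HQ → L1 → S1 → U9 → T2 → HQ: 21+27+22+36+24 = 130
HQ → L1 → S1 → T2 → U9 → HQ: 21+27+20+36+13 = 117
HQ → L1 → T2 → U9 → S1 → HQ: 21+30+36+22+9 = 118
HQ → L1 → T2 → S1 → U9 → HQ: 21+30+20+22+13 = 106
HQ → U9 → L1 → S1 → T2 → HQ: 13+16+27+20+24 = 100
HQ → U9 → L1 → T2 → S1 → HQ: 13+16+30+20+9 = 88
HQ → U9 → S1 → L1 → T2 → HQ: 13+22+27+30+24 = 116
HQ → U9 → T2 → L1 → S1 → HQ: 13+36+30+27+9 = 115
HQ → S1 → L1 → U9 → T2 → HQ: 9+27+16+36+24 = 112
HQ → S1 → U9 → L1 → T2 → HQ: 9+22+16+30+24 = 101
The minimum is 88.
One optimal route: HQ → U9 → L1 → T2 → S1 → HQ (or its reverse).

Shortest round trip = 88 km.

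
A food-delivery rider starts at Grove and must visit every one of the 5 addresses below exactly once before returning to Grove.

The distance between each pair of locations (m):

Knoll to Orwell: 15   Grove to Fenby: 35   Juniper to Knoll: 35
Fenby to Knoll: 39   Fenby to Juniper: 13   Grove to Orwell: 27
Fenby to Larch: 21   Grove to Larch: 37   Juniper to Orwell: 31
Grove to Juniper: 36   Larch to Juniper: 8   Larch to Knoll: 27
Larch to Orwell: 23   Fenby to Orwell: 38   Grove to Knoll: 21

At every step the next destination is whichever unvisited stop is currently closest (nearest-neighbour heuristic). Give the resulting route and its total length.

Total distance 115 m via the nearest-neighbour route Grove → Knoll → Orwell → Larch → Juniper → Fenby → Grove.

From Grove: distances to unvisited — Knoll=21, Orwell=27, Fenby=35, Juniper=36, Larch=37. Nearest is Knoll (21).
From Knoll: distances to unvisited — Orwell=15, Larch=27, Juniper=35, Fenby=39. Nearest is Orwell (15).
From Orwell: distances to unvisited — Larch=23, Juniper=31, Fenby=38. Nearest is Larch (23).
From Larch: distances to unvisited — Juniper=8, Fenby=21. Nearest is Juniper (8).
From Juniper: distances to unvisited — Fenby=13. Nearest is Fenby (13).
Return Fenby→Grove: 35.
Total = 21 + 15 + 23 + 8 + 13 + 35 = 115.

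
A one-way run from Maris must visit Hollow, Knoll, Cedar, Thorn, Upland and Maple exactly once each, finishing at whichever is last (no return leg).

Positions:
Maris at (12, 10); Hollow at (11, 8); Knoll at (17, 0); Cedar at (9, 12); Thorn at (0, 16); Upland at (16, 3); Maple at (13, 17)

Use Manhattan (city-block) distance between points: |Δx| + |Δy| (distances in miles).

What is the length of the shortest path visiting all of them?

There are 6! = 720 possible orderings.
Maris → Hollow → Knoll → Cedar → Thorn → Upland → Maple: 3+14+20+13+29+17 = 96
Maris → Hollow → Knoll → Cedar → Thorn → Maple → Upland: 3+14+20+13+14+17 = 81
Maris → Hollow → Knoll → Cedar → Upland → Thorn → Maple: 3+14+20+16+29+14 = 96
Maris → Hollow → Knoll → Cedar → Upland → Maple → Thorn: 3+14+20+16+17+14 = 84
Maris → Hollow → Knoll → Cedar → Maple → Thorn → Upland: 3+14+20+9+14+29 = 89
Maris → Hollow → Knoll → Cedar → Maple → Upland → Thorn: 3+14+20+9+17+29 = 92
Maris → Hollow → Knoll → Thorn → Cedar → Upland → Maple: 3+14+33+13+16+17 = 96
Maris → Hollow → Knoll → Thorn → Cedar → Maple → Upland: 3+14+33+13+9+17 = 89
… (712 more)
Maris → Maple → Thorn → Cedar → Hollow → Upland → Knoll: 8+14+13+6+10+4 = 55  ← best
The minimum is 55.
One shortest path: Maris → Maple → Thorn → Cedar → Hollow → Upland → Knoll.

55 miles — the minimum one-way total.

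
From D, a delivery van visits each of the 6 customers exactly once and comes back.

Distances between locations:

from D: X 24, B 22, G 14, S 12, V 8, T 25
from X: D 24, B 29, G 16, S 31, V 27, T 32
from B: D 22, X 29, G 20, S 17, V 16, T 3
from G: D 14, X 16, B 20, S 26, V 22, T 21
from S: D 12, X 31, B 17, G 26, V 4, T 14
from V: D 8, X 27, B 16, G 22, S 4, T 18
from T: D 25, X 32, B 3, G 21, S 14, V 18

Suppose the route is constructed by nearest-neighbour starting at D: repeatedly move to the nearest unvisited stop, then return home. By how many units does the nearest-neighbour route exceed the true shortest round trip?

D: V=8, S=12, G=14, B=22, X=24, T=25 ⇒ V
V: S=4, B=16, T=18, G=22, X=27 ⇒ S
S: T=14, B=17, G=26, X=31 ⇒ T
T: B=3, G=21, X=32 ⇒ B
B: G=20, X=29 ⇒ G
G: X=16 ⇒ X
NN route D → V → S → T → B → G → X → D costs 89.
Optimal: D → G → X → B → T → S → V → D costs 88 (by enumerating all 360 distinct tours).
Excess = 89 − 88 = 1.

Excess over optimum: 1.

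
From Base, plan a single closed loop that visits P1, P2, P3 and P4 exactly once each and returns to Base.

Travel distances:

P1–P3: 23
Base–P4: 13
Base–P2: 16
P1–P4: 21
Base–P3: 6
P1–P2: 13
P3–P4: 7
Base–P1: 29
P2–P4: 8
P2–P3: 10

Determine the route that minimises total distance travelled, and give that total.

Shortest round trip = 63.

There are 12 distinct closed tours to check (reversals are equivalent).
Base → P1 → P2 → P3 → P4 → Base: 29+13+10+7+13 = 72
Base → P1 → P2 → P4 → P3 → Base: 29+13+8+7+6 = 63
Base → P1 → P3 → P2 → P4 → Base: 29+23+10+8+13 = 83
Base → P1 → P3 → P4 → P2 → Base: 29+23+7+8+16 = 83
Base → P1 → P4 → P2 → P3 → Base: 29+21+8+10+6 = 74
Base → P1 → P4 → P3 → P2 → Base: 29+21+7+10+16 = 83
Base → P2 → P1 → P3 → P4 → Base: 16+13+23+7+13 = 72
Base → P2 → P1 → P4 → P3 → Base: 16+13+21+7+6 = 63
Base → P2 → P3 → P1 → P4 → Base: 16+10+23+21+13 = 83
Base → P2 → P4 → P1 → P3 → Base: 16+8+21+23+6 = 74
Base → P3 → P1 → P2 → P4 → Base: 6+23+13+8+13 = 63
Base → P3 → P2 → P1 → P4 → Base: 6+10+13+21+13 = 63
The minimum is 63.
One optimal route: Base → P1 → P2 → P4 → P3 → Base (or its reverse).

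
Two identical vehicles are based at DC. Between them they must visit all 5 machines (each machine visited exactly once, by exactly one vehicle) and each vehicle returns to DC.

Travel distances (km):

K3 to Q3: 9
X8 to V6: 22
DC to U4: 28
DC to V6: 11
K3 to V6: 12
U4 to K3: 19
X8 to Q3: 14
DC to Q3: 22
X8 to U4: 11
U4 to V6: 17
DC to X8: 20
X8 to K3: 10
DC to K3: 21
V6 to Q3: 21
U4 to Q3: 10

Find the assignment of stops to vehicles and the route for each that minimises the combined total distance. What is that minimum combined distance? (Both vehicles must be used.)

Check every non-empty split of the stops between the two vehicles; for each half take its own optimal tour:
  {X8} + {U4, K3, V6, Q3}: 40 + 68 = 108
  {U4} + {X8, K3, V6, Q3}: 56 + 66 = 122
  {X8, U4} + {K3, V6, Q3}: 59 + 54 = 113
  {K3} + {X8, U4, V6, Q3}: 42 + 72 = 114
  {X8, K3} + {U4, V6, Q3}: 51 + 60 = 111
  {U4, K3} + {X8, V6, Q3}: 68 + 66 = 134
  … (15 splits in total)
  {V6} + {X8, U4, K3, Q3}: 22 + 71 = 93  ← best
Best: vehicle 1 DC → V6 → DC = 22; vehicle 2 DC → X8 → U4 → Q3 → K3 → DC = 71; combined 93.

Minimum combined distance: 93 km.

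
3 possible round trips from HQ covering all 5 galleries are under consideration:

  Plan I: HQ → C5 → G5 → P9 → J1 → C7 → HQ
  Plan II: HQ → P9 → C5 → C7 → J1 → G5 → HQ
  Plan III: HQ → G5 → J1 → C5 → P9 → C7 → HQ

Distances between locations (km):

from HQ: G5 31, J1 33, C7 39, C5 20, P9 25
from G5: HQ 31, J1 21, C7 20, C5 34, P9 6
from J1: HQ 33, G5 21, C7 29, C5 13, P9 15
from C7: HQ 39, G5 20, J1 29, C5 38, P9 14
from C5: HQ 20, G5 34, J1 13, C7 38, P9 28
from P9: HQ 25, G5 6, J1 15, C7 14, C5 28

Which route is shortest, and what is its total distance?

Plan I: 20 + 34 + 6 + 15 + 29 + 39 = 143
Plan II: 25 + 28 + 38 + 29 + 21 + 31 = 172
Plan III: 31 + 21 + 13 + 28 + 14 + 39 = 146

Shortest is Plan I, total 143 km.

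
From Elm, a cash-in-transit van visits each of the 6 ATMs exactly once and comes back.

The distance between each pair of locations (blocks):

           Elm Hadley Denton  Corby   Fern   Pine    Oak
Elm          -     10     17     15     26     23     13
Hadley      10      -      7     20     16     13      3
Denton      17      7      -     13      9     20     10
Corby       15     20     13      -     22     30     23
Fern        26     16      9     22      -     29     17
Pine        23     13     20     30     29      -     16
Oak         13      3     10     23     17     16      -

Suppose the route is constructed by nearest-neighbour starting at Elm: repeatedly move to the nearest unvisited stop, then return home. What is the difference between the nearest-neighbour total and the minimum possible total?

The nearest-neighbour route is 14 blocks longer than optimal.

From Elm: Hadley=10, Oak=13, Corby=15, Denton=17, Pine=23, Fern=26 → choose Hadley (10).
From Hadley: Oak=3, Denton=7, Pine=13, Fern=16, Corby=20 → choose Oak (3).
From Oak: Denton=10, Pine=16, Fern=17, Corby=23 → choose Denton (10).
From Denton: Fern=9, Corby=13, Pine=20 → choose Fern (9).
From Fern: Corby=22, Pine=29 → choose Corby (22).
From Corby: Pine=30 → choose Pine (30).
NN route Elm → Hadley → Oak → Denton → Fern → Corby → Pine → Elm costs 107.
Optimal: Elm → Hadley → Pine → Oak → Fern → Denton → Corby → Elm costs 93 (by enumerating all 360 distinct tours).
Excess = 107 − 93 = 14.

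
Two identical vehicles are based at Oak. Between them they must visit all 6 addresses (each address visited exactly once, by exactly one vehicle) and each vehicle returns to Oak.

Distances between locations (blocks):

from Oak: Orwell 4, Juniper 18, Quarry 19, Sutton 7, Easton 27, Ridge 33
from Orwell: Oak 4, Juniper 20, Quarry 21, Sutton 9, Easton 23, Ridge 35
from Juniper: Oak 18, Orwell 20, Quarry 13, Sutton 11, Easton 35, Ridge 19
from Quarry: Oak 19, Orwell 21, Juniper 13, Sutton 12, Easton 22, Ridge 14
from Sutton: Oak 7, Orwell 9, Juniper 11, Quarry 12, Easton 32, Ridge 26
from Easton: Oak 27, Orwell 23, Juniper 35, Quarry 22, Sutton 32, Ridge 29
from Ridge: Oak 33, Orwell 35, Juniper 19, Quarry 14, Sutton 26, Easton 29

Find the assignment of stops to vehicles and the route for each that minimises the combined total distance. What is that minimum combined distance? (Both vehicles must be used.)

Try each way of splitting the stops between the two vehicles (each non-empty) and, for each split, find the best tour for each vehicle:
  {Orwell} + {Juniper, Quarry, Sutton, Easton, Ridge}: 8 + 100 = 108
  {Juniper} + {Orwell, Quarry, Sutton, Easton, Ridge}: 36 + 89 = 125
  {Orwell, Juniper} + {Quarry, Sutton, Easton, Ridge}: 42 + 89 = 131
  {Quarry} + {Orwell, Juniper, Sutton, Easton, Ridge}: 38 + 93 = 131
  {Orwell, Quarry} + {Juniper, Sutton, Easton, Ridge}: 44 + 93 = 137
  {Juniper, Quarry} + {Orwell, Sutton, Easton, Ridge}: 50 + 89 = 139
  … (31 splits in total)
Best: vehicle 1 Oak → Orwell → Oak = 8; vehicle 2 Oak → Sutton → Juniper → Ridge → Quarry → Easton → Oak = 100; combined 108.

108 blocks — the smallest possible combined total.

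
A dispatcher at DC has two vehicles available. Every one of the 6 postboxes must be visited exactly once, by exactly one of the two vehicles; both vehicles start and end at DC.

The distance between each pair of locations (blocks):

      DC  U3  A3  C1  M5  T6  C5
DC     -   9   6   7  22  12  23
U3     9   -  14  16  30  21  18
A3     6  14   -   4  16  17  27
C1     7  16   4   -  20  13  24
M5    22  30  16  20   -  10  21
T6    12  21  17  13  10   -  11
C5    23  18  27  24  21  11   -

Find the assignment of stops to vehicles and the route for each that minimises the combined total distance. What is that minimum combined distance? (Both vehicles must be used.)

Minimum combined distance: 84 blocks.

Try each way of splitting the stops between the two vehicles (each non-empty) and, for each split, find the best tour for each vehicle:
  {U3} + {A3, C1, M5, T6, C5}: 18 + 71 = 89
  {A3} + {U3, C1, M5, T6, C5}: 12 + 75 = 87
  {U3, A3} + {C1, M5, T6, C5}: 29 + 71 = 100
  {C1} + {U3, A3, M5, T6, C5}: 14 + 70 = 84
  {U3, C1} + {A3, M5, T6, C5}: 32 + 66 = 98
  {A3, C1} + {U3, M5, T6, C5}: 17 + 70 = 87
  … (31 splits in total)
Best: vehicle 1 DC → C1 → DC = 14; vehicle 2 DC → U3 → C5 → T6 → M5 → A3 → DC = 70; combined 84.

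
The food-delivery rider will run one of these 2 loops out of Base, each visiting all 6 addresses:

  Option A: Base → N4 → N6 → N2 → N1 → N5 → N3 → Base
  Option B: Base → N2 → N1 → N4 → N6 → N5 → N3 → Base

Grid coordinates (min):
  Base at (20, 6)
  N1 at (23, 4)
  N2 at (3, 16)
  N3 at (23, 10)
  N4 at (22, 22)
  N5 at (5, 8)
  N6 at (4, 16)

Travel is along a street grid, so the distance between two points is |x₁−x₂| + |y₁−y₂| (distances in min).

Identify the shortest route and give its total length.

Option A: 18 + 24 + 1 + 32 + 22 + 20 + 7 = 124
Option B: 27 + 32 + 19 + 24 + 9 + 20 + 7 = 138

124 min — Option A is the shortest.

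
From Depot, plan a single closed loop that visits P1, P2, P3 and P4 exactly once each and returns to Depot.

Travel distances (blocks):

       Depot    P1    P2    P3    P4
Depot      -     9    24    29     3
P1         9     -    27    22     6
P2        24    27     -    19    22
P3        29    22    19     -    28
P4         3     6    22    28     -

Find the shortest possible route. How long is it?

Depot - P1 - P2 - P3 - P4 - Depot: 9+27+19+28+3 = 86
Depot - P1 - P2 - P4 - P3 - Depot: 9+27+22+28+29 = 115
Depot - P1 - P3 - P2 - P4 - Depot: 9+22+19+22+3 = 75
Depot - P1 - P3 - P4 - P2 - Depot: 9+22+28+22+24 = 105
Depot - P1 - P4 - P2 - P3 - Depot: 9+6+22+19+29 = 85
Depot - P1 - P4 - P3 - P2 - Depot: 9+6+28+19+24 = 86
Depot - P2 - P1 - P3 - P4 - Depot: 24+27+22+28+3 = 104
Depot - P2 - P1 - P4 - P3 - Depot: 24+27+6+28+29 = 114
Depot - P2 - P3 - P1 - P4 - Depot: 24+19+22+6+3 = 74
Depot - P2 - P4 - P1 - P3 - Depot: 24+22+6+22+29 = 103
Depot - P3 - P1 - P2 - P4 - Depot: 29+22+27+22+3 = 103
Depot - P3 - P2 - P1 - P4 - Depot: 29+19+27+6+3 = 84
The minimum is 74.
One optimal route: Depot → P2 → P3 → P1 → P4 → Depot (or its reverse).

Minimum total distance: 74 blocks.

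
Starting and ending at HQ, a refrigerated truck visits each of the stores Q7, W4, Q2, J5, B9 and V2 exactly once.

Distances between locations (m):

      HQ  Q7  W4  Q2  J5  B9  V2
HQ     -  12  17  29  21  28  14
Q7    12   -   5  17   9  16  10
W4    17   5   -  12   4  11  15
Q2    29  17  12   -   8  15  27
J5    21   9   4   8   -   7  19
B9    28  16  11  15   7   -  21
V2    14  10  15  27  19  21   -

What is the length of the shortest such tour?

HQ→Q7→W4→Q2→J5→B9→V2→HQ: 12+5+12+8+7+21+14 = 79
HQ→Q7→W4→Q2→J5→V2→B9→HQ: 12+5+12+8+19+21+28 = 105
HQ→Q7→W4→Q2→B9→J5→V2→HQ: 12+5+12+15+7+19+14 = 84
HQ→Q7→W4→Q2→B9→V2→J5→HQ: 12+5+12+15+21+19+21 = 105
HQ→Q7→W4→Q2→V2→J5→B9→HQ: 12+5+12+27+19+7+28 = 110
HQ→Q7→W4→Q2→V2→B9→J5→HQ: 12+5+12+27+21+7+21 = 105
HQ→Q7→W4→J5→Q2→B9→V2→HQ: 12+5+4+8+15+21+14 = 79
HQ→Q7→W4→J5→Q2→V2→B9→HQ: 12+5+4+8+27+21+28 = 105
… (352 more)
The minimum is 79.
One optimal route: HQ → Q7 → W4 → Q2 → J5 → B9 → V2 → HQ (or its reverse).

Minimum total distance: 79 m.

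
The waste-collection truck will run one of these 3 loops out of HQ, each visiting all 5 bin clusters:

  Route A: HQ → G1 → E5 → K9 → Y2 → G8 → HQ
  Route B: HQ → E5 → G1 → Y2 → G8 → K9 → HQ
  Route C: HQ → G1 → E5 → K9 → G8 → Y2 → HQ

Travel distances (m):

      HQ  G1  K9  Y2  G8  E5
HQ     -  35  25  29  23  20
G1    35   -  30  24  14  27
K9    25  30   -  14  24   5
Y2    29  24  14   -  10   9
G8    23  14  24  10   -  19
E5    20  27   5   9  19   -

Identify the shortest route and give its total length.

Route A: 35 + 27 + 5 + 14 + 10 + 23 = 114
Route B: 20 + 27 + 24 + 10 + 24 + 25 = 130
Route C: 35 + 27 + 5 + 24 + 10 + 29 = 130

Shortest is Route A, total 114 m.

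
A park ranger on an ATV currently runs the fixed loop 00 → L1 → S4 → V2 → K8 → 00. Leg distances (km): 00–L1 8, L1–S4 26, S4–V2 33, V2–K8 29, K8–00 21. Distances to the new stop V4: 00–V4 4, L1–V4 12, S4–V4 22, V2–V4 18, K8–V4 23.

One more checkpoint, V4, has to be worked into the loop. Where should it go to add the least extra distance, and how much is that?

Adding 6 km by placing V4 on the K8–00 leg.

Insertion cost between consecutive stops i–j is d(i,V4) + d(V4,j) − d(i,j):
  between 00 and L1: 4 + 12 − 8 = 8
  between L1 and S4: 12 + 22 − 26 = 8
  between S4 and V2: 22 + 18 − 33 = 7
  between V2 and K8: 18 + 23 − 29 = 12
  between K8 and 00: 23 + 4 − 21 = 6
Cheapest insertion is between K8 and 00, adding 6.
New total = 117 + 6 = 123.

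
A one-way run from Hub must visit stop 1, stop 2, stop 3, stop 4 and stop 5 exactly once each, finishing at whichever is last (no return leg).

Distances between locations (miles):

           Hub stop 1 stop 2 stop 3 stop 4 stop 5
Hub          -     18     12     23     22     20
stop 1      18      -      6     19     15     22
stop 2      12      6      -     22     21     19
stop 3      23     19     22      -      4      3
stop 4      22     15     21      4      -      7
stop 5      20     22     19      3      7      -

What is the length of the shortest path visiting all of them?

There are 5! = 120 possible orderings.
Hub → stop 1 → stop 2 → stop 3 → stop 4 → stop 5: 18+6+22+4+7 = 57
Hub → stop 1 → stop 2 → stop 3 → stop 5 → stop 4: 18+6+22+3+7 = 56
Hub → stop 1 → stop 2 → stop 4 → stop 3 → stop 5: 18+6+21+4+3 = 52
Hub → stop 1 → stop 2 → stop 4 → stop 5 → stop 3: 18+6+21+7+3 = 55
Hub → stop 1 → stop 2 → stop 5 → stop 3 → stop 4: 18+6+19+3+4 = 50
Hub → stop 1 → stop 2 → stop 5 → stop 4 → stop 3: 18+6+19+7+4 = 54
Hub → stop 1 → stop 3 → stop 2 → stop 4 → stop 5: 18+19+22+21+7 = 87
Hub → stop 1 → stop 3 → stop 2 → stop 5 → stop 4: 18+19+22+19+7 = 85
Hub → stop 1 → stop 3 → stop 4 → stop 2 → stop 5: 18+19+4+21+19 = 81
Hub → stop 1 → stop 3 → stop 4 → stop 5 → stop 2: 18+19+4+7+19 = 67
Hub → stop 1 → stop 3 → stop 5 → stop 2 → stop 4: 18+19+3+19+21 = 80
Hub → stop 1 → stop 3 → stop 5 → stop 4 → stop 2: 18+19+3+7+21 = 68
Hub → stop 1 → stop 4 → stop 2 → stop 3 → stop 5: 18+15+21+22+3 = 79
Hub → stop 1 → stop 4 → stop 2 → stop 5 → stop 3: 18+15+21+19+3 = 76
… (106 more)
Hub → stop 2 → stop 1 → stop 4 → stop 3 → stop 5: 12+6+15+4+3 = 40  ← best
The minimum is 40.
One shortest path: Hub → stop 2 → stop 1 → stop 4 → stop 3 → stop 5.

Shortest open route: 40 miles.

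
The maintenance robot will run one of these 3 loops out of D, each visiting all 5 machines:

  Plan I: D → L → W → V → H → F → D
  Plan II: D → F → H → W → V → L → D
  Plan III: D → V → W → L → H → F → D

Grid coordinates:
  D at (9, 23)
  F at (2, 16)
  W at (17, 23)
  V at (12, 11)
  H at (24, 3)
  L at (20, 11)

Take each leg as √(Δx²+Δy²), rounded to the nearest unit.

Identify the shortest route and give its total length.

82 — Plan III is the shortest.

Plan I: 16 + 12 + 13 + 14 + 26 + 10 = 91
Plan II: 10 + 26 + 21 + 13 + 8 + 16 = 94
Plan III: 12 + 13 + 12 + 9 + 26 + 10 = 82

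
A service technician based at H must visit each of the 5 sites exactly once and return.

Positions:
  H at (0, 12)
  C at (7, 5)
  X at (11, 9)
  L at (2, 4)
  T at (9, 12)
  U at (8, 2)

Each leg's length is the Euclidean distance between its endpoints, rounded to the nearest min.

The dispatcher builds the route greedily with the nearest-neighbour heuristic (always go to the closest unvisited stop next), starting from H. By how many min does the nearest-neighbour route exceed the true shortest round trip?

Excess over optimum: 1 min.

H: L=8, T=9, C=10, X=11, U=13 ⇒ L
L: C=5, U=6, X=10, T=11 ⇒ C
C: U=3, X=6, T=7 ⇒ U
U: X=8, T=10 ⇒ X
X: T=4 ⇒ T
NN route H → L → C → U → X → T → H costs 37.
Optimal: H → L → U → C → X → T → H costs 36 (by enumerating all 60 distinct tours).
Excess = 37 − 36 = 1.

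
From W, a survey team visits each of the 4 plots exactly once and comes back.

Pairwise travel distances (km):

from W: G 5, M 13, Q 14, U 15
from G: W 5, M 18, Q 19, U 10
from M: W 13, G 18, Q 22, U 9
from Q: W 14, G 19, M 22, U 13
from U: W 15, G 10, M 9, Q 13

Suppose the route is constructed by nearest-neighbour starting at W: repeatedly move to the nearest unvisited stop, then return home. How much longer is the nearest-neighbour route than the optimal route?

The nearest-neighbour route is 1 km longer than optimal.

W: G=5, M=13, Q=14, U=15 ⇒ G
G: U=10, M=18, Q=19 ⇒ U
U: M=9, Q=13 ⇒ M
M: Q=22 ⇒ Q
NN route W → G → U → M → Q → W costs 60.
Optimal: W → G → M → U → Q → W costs 59 (by enumerating all 12 distinct tours).
Excess = 60 − 59 = 1.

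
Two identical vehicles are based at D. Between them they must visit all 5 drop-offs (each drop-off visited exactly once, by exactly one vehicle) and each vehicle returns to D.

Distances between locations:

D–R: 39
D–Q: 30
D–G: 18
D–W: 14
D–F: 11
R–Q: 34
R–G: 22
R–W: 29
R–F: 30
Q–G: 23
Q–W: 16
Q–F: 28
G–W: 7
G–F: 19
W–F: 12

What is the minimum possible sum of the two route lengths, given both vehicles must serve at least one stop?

There are 2^4 − 1 = 15 ways to divide the 5 stops into two non-empty groups. For each, the best each vehicle can do is its own shortest tour through its group:
  {R} + {Q, G, W, F}: 78 + 80 = 158
  {Q} + {R, G, W, F}: 60 + 84 = 144
  {R, Q} + {G, W, F}: 103 + 48 = 151
  {G} + {R, Q, W, F}: 36 + 105 = 141
  {R, G} + {Q, W, F}: 79 + 69 = 148
  {Q, G} + {R, W, F}: 71 + 84 = 155
  … (15 splits in total)
  {R, Q, G, W} + {F}: 104 + 22 = 126  ← best
Best: vehicle 1 D → G → R → Q → W → D = 104; vehicle 2 D → F → D = 22; combined 126.

Minimum combined distance: 126.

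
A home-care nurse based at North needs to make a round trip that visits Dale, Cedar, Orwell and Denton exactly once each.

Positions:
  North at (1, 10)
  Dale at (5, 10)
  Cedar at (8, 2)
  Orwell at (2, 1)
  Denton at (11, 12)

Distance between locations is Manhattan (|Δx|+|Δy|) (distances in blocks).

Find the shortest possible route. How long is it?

Minimum total distance: 42 blocks.

There are 12 distinct closed tours to check (reversals are equivalent).
North→Dale→Cedar→Orwell→Denton→North: 4+11+7+20+12 = 54
North→Dale→Cedar→Denton→Orwell→North: 4+11+13+20+10 = 58
North→Dale→Orwell→Cedar→Denton→North: 4+12+7+13+12 = 48
North→Dale→Orwell→Denton→Cedar→North: 4+12+20+13+15 = 64
North→Dale→Denton→Cedar→Orwell→North: 4+8+13+7+10 = 42
North→Dale→Denton→Orwell→Cedar→North: 4+8+20+7+15 = 54
North→Cedar→Dale→Orwell→Denton→North: 15+11+12+20+12 = 70
North→Cedar→Dale→Denton→Orwell→North: 15+11+8+20+10 = 64
North→Cedar→Orwell→Dale→Denton→North: 15+7+12+8+12 = 54
North→Cedar→Denton→Dale→Orwell→North: 15+13+8+12+10 = 58
North→Orwell→Dale→Cedar→Denton→North: 10+12+11+13+12 = 58
North→Orwell→Cedar→Dale→Denton→North: 10+7+11+8+12 = 48
The minimum is 42.
One optimal route: North → Dale → Denton → Cedar → Orwell → North (or its reverse).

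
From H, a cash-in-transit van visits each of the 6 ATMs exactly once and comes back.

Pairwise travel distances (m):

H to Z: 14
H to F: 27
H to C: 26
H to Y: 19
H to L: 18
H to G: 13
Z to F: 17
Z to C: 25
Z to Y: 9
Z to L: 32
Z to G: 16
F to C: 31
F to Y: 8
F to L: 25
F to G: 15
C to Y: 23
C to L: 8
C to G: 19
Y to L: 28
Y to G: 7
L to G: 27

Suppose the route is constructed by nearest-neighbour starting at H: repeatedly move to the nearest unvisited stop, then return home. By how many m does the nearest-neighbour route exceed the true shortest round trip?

H: G=13, Z=14, L=18, Y=19, C=26, F=27 ⇒ G
G: Y=7, F=15, Z=16, C=19, L=27 ⇒ Y
Y: F=8, Z=9, C=23, L=28 ⇒ F
F: Z=17, L=25, C=31 ⇒ Z
Z: C=25, L=32 ⇒ C
C: L=8 ⇒ L
NN route H → G → Y → F → Z → C → L → H costs 96.
Optimal: H → Z → F → Y → G → C → L → H costs 91 (by enumerating all 360 distinct tours).
Excess = 96 − 91 = 5.

5 m longer than the optimal tour.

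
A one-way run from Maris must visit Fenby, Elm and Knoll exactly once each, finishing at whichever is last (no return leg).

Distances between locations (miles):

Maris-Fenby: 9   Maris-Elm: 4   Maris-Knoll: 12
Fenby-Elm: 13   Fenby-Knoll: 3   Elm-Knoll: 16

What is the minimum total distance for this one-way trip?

20 miles — the minimum one-way total.

There are 3! = 6 possible orderings.
Maris - Fenby - Elm - Knoll: 9+13+16 = 38
Maris - Fenby - Knoll - Elm: 9+3+16 = 28
Maris - Elm - Fenby - Knoll: 4+13+3 = 20
Maris - Elm - Knoll - Fenby: 4+16+3 = 23
Maris - Knoll - Fenby - Elm: 12+3+13 = 28
Maris - Knoll - Elm - Fenby: 12+16+13 = 41
The minimum is 20.
One shortest path: Maris → Elm → Fenby → Knoll.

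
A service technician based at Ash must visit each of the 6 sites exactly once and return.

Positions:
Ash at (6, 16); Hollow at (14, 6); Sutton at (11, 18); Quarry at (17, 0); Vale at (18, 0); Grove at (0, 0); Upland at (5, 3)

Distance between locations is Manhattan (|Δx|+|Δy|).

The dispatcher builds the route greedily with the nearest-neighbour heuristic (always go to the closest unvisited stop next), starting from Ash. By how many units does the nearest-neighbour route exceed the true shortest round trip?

From Ash: Sutton=7, Upland=14, Hollow=18, Grove=22, Quarry=27, Vale=28 → choose Sutton (7).
From Sutton: Hollow=15, Upland=21, Quarry=24, Vale=25, Grove=29 → choose Hollow (15).
From Hollow: Quarry=9, Vale=10, Upland=12, Grove=20 → choose Quarry (9).
From Quarry: Vale=1, Upland=15, Grove=17 → choose Vale (1).
From Vale: Upland=16, Grove=18 → choose Upland (16).
From Upland: Grove=8 → choose Grove (8).
NN route Ash → Sutton → Hollow → Quarry → Vale → Upland → Grove → Ash costs 78.
Optimal: Ash → Sutton → Hollow → Quarry → Vale → Grove → Upland → Ash costs 72 (by enumerating all 360 distinct tours).
Excess = 78 − 72 = 6.

6 longer than the optimal tour.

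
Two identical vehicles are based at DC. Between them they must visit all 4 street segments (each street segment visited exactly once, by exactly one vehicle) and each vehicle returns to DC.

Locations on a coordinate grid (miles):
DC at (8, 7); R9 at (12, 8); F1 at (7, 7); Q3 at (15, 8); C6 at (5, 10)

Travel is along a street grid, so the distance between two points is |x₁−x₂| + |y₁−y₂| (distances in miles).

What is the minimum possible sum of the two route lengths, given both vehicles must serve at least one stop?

Try each way of splitting the stops between the two vehicles (each non-empty) and, for each split, find the best tour for each vehicle:
  {R9} + {F1, Q3, C6}: 10 + 26 = 36
  {F1} + {R9, Q3, C6}: 2 + 26 = 28
  {R9, F1} + {Q3, C6}: 12 + 26 = 38
  {Q3} + {R9, F1, C6}: 16 + 20 = 36
  {R9, Q3} + {F1, C6}: 16 + 12 = 28
  {F1, Q3} + {R9, C6}: 18 + 20 = 38
  … (7 splits in total)
Best: vehicle 1 DC → F1 → DC = 2; vehicle 2 DC → R9 → Q3 → C6 → DC = 26; combined 28.

Minimum combined distance: 28 miles.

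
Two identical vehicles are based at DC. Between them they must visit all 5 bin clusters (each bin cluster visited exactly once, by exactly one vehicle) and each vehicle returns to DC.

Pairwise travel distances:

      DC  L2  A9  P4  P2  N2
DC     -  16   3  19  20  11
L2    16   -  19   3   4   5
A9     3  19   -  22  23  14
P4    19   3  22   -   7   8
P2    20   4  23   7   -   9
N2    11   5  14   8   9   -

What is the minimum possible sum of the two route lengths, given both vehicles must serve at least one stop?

There are 2^4 − 1 = 15 ways to divide the 5 stops into two non-empty groups. For each, the best each vehicle can do is its own shortest tour through its group:
  {L2} + {A9, P4, P2, N2}: 32 + 52 = 84
  {A9} + {L2, P4, P2, N2}: 6 + 46 = 52
  {L2, A9} + {P4, P2, N2}: 38 + 46 = 84
  {P4} + {L2, A9, P2, N2}: 38 + 46 = 84
  {L2, P4} + {A9, P2, N2}: 38 + 46 = 84
  {A9, P4} + {L2, P2, N2}: 44 + 40 = 84
  … (15 splits in total)
Best: vehicle 1 DC → A9 → DC = 6; vehicle 2 DC → L2 → P4 → P2 → N2 → DC = 46; combined 52.

52 — the smallest possible combined total.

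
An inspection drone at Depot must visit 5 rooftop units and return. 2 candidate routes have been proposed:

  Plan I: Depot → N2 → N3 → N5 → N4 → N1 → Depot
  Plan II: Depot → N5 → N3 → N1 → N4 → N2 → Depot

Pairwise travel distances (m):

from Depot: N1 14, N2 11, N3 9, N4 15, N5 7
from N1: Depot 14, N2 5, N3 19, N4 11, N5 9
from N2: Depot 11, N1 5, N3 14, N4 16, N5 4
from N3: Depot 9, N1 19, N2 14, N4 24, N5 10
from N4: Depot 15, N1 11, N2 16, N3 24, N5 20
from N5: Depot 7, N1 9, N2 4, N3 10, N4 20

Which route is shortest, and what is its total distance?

Shortest is Plan II, total 74 m.

Plan I: 11 + 14 + 10 + 20 + 11 + 14 = 80
Plan II: 7 + 10 + 19 + 11 + 16 + 11 = 74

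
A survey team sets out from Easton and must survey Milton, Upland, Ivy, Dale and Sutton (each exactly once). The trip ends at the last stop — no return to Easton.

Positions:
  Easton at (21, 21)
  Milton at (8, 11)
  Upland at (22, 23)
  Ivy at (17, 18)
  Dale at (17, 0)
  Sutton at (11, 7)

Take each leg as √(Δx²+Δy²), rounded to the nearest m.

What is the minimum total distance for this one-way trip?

34 m — the minimum one-way total.

There are 5! = 120 possible orderings.
Easton→Milton→Upland→Ivy→Dale→Sutton: 16+18+7+18+9 = 68
Easton→Milton→Upland→Ivy→Sutton→Dale: 16+18+7+13+9 = 63
Easton→Milton→Upland→Dale→Ivy→Sutton: 16+18+24+18+13 = 89
Easton→Milton→Upland→Dale→Sutton→Ivy: 16+18+24+9+13 = 80
Easton→Milton→Upland→Sutton→Ivy→Dale: 16+18+19+13+18 = 84
Easton→Milton→Upland→Sutton→Dale→Ivy: 16+18+19+9+18 = 80
Easton→Milton→Ivy→Upland→Dale→Sutton: 16+11+7+24+9 = 67
Easton→Milton→Ivy→Upland→Sutton→Dale: 16+11+7+19+9 = 62
Easton→Milton→Ivy→Dale→Upland→Sutton: 16+11+18+24+19 = 88
Easton→Milton→Ivy→Dale→Sutton→Upland: 16+11+18+9+19 = 73
Easton→Milton→Ivy→Sutton→Upland→Dale: 16+11+13+19+24 = 83
Easton→Milton→Ivy→Sutton→Dale→Upland: 16+11+13+9+24 = 73
Easton→Milton→Dale→Upland→Ivy→Sutton: 16+14+24+7+13 = 74
Easton→Milton→Dale→Upland→Sutton→Ivy: 16+14+24+19+13 = 86
… (106 more)
Easton→Upland→Ivy→Milton→Sutton→Dale: 2+7+11+5+9 = 34  ← best
The minimum is 34.
One shortest path: Easton → Upland → Ivy → Milton → Sutton → Dale.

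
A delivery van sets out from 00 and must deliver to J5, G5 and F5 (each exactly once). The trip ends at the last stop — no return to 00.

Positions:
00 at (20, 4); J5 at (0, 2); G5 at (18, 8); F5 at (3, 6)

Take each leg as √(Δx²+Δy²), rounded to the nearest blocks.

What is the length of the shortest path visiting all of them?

24 blocks — the minimum one-way total.

There are 3! = 6 possible orderings.
00 - J5 - G5 - F5: 20+19+15 = 54
00 - J5 - F5 - G5: 20+5+15 = 40
00 - G5 - J5 - F5: 4+19+5 = 28
00 - G5 - F5 - J5: 4+15+5 = 24
00 - F5 - J5 - G5: 17+5+19 = 41
00 - F5 - G5 - J5: 17+15+19 = 51
The minimum is 24.
One shortest path: 00 → G5 → F5 → J5.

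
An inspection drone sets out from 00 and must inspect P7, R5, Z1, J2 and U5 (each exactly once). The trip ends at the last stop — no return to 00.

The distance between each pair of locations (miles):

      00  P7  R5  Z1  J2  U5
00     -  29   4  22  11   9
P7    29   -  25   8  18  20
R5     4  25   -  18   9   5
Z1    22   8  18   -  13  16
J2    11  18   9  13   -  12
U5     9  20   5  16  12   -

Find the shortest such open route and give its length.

Minimum one-way distance = 42 miles.

There are 5! = 120 possible orderings.
00 - P7 - R5 - Z1 - J2 - U5: 29+25+18+13+12 = 97
00 - P7 - R5 - Z1 - U5 - J2: 29+25+18+16+12 = 100
00 - P7 - R5 - J2 - Z1 - U5: 29+25+9+13+16 = 92
00 - P7 - R5 - J2 - U5 - Z1: 29+25+9+12+16 = 91
00 - P7 - R5 - U5 - Z1 - J2: 29+25+5+16+13 = 88
00 - P7 - R5 - U5 - J2 - Z1: 29+25+5+12+13 = 84
00 - P7 - Z1 - R5 - J2 - U5: 29+8+18+9+12 = 76
00 - P7 - Z1 - R5 - U5 - J2: 29+8+18+5+12 = 72
00 - P7 - Z1 - J2 - R5 - U5: 29+8+13+9+5 = 64
00 - P7 - Z1 - J2 - U5 - R5: 29+8+13+12+5 = 67
00 - P7 - Z1 - U5 - R5 - J2: 29+8+16+5+9 = 67
00 - P7 - Z1 - U5 - J2 - R5: 29+8+16+12+9 = 74
00 - P7 - J2 - R5 - Z1 - U5: 29+18+9+18+16 = 90
00 - P7 - J2 - R5 - U5 - Z1: 29+18+9+5+16 = 77
… (106 more)
00 - R5 - U5 - J2 - Z1 - P7: 4+5+12+13+8 = 42  ← best
The minimum is 42.
One shortest path: 00 → R5 → U5 → J2 → Z1 → P7.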